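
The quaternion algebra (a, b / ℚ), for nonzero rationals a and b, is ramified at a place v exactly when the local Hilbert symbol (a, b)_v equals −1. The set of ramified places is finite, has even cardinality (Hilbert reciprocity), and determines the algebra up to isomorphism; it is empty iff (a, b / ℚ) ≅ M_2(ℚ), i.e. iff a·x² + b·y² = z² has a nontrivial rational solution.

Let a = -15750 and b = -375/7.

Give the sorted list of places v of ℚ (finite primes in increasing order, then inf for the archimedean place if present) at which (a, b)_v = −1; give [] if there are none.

Mod squares: a ≡ -70, b ≡ -105. Check v ∈ {∞, 2, 3, 5, 7}.
v=∞: -70 < 0 and -105 < 0  ⇒  (a,b)_∞ = -1.
v=5: a=5^3·(≡4), b=5^3·(≡1) mod 5; (4|5)=+1, (1|5)=+1; (−1)^{3·3·2}·(+1)^3·(+1)^3 = +1.
v=2: v_2(a)=1, v_2(b)=0; units ≡ 5, 7 (mod 8); ε·ε+αω+βω = 0·1+1·0+0·1 ≡ 0  ⇒  (a,b)_2 = +1.
v=7: a=7^1·(≡4), b=7^-1·(≡3) mod 7; (4|7)=+1, (3|7)=-1; (−1)^{1·-1·3}·(+1)^-1·(-1)^1 = +1.
v=3: a=3^2·(≡2), b=3^1·(≡1) mod 3; (2|3)=-1, (1|3)=+1; (−1)^{2·1·1}·(-1)^1·(+1)^2 = -1.
|Ram(-70, -105)| = 2, even; anisotropic at {3, ∞}.

[3, inf]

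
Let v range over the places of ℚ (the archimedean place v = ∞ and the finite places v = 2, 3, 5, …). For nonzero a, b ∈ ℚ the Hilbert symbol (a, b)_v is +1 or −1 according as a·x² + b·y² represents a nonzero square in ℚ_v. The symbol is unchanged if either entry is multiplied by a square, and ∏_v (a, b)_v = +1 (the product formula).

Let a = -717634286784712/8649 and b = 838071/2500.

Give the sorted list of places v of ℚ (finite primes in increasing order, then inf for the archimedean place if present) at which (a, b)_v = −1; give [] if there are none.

(a, b) ≡ (-418, 551) mod (ℚ^×)²; places V = {2, 3, 5, 11, 13, 19, 29, 31, 41, ∞}.
(a,b)_11: α=1, u≡8; β=0, v≡1 (mod 11); (8|11)=-1, (1|11)=+1; sign (−1)^0·-1^0·+1^1 = +1.
(a,b)_13: α=0, u≡7; β=2, v≡8 (mod 13); (7|13)=-1, (8|13)=-1; sign (−1)^0·-1^2·-1^0 = +1.
(a,b)_19: α=3, u≡9; β=1, v≡13 (mod 19); (9|19)=+1, (13|19)=-1; sign (−1)^1·+1^1·-1^3 = +1.
(a,b)_3: α=-2, u≡2; β=2, v≡2 (mod 3); (2|3)=-1, (2|3)=-1; sign (−1)^0·-1^2·-1^-2 = +1.
(a,b)_∞: sgn(-418)=−, sgn(551)=+, so +1.
(a,b)_2: α=3, β=-2; u≡7, v≡7 (mod 8); ε(u)ε(v)=1·1, αω(v)=3·0, βω(u)=-2·0; sum ≡ 1  ⇒  -1.
(a,b)_5: α=0, u≡2; β=-4, v≡4 (mod 5); (2|5)=-1, (4|5)=+1; sign (−1)^0·-1^-4·+1^0 = +1.
(a,b)_29: α=4, u≡27; β=1, v≡17 (mod 29); (27|29)=-1, (17|29)=-1; sign (−1)^0·-1^1·-1^4 = -1.
(a,b)_31: α=-2, u≡19; β=0, v≡21 (mod 31); (19|31)=+1, (21|31)=-1; sign (−1)^0·+1^0·-1^-2 = +1.
(a,b)_41: α=2, u≡9; β=0, v≡10 (mod 41); (9|41)=+1, (10|41)=+1; sign (−1)^0·+1^0·+1^2 = +1.
(-418, 551 / ℚ) ramifies at {2, 29}: a division algebra.

[2, 29]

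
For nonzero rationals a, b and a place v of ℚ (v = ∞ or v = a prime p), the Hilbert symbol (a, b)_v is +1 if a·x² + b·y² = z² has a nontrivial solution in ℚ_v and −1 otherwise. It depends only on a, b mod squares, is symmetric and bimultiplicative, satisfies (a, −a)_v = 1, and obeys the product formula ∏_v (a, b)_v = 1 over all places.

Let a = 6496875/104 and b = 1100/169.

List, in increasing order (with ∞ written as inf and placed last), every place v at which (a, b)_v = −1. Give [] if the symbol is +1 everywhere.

[3, 13]

(a, b) ≡ (30030, 11) mod (ℚ^×)²; places V = {2, 3, 5, 7, 11, 13, ∞}.
(a,b)_3: α=3, u≡2; β=0, v≡2 (mod 3); (2|3)=-1, (2|3)=-1; sign (−1)^0·-1^0·-1^3 = -1.
(a,b)_∞: sgn(30030)=+, sgn(11)=+, so +1.
(a,b)_11: α=1, u≡7; β=1, v≡3 (mod 11); (7|11)=-1, (3|11)=+1; sign (−1)^1·-1^1·+1^1 = +1.
(a,b)_5: α=5, u≡1; β=2, v≡1 (mod 5); (1|5)=+1, (1|5)=+1; sign (−1)^0·+1^2·+1^5 = +1.
(a,b)_2: α=-3, β=2; u≡7, v≡3 (mod 8); ε(u)ε(v)=1·1, αω(v)=-3·1, βω(u)=2·0; sum ≡ 0  ⇒  +1.
(a,b)_13: α=-1, u≡1; β=-2, v≡8 (mod 13); (1|13)=+1, (8|13)=-1; sign (−1)^0·+1^-2·-1^-1 = -1.
(a,b)_7: α=1, u≡5; β=0, v≡1 (mod 7); (5|7)=-1, (1|7)=+1; sign (−1)^0·-1^0·+1^1 = +1.
|Ram(30030, 11)| = 2, even; anisotropic at {3, 13}.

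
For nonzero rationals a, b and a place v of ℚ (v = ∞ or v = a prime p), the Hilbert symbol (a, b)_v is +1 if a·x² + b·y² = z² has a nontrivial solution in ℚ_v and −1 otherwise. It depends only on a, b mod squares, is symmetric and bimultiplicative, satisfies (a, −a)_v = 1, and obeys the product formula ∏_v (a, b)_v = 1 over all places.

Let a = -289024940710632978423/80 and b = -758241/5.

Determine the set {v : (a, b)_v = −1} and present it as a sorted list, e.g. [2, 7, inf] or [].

(a, b) ≡ (-31031715, -46805) mod (ℚ^×)²; places V = {2, 3, 5, 11, 13, 17, 23, 37, ∞}.
(a,b)_23: α=3, u≡21; β=1, v≡3 (mod 23); (21|23)=-1, (3|23)=+1; sign (−1)^1·-1^1·+1^3 = +1.
(a,b)_17: α=1, u≡3; β=0, v≡2 (mod 17); (3|17)=-1, (2|17)=+1; sign (−1)^0·-1^0·+1^1 = +1.
(a,b)_2: α=-4, β=0; u≡5, v≡3 (mod 8); ε(u)ε(v)=0·1, αω(v)=-4·1, βω(u)=0·1; sum ≡ 0  ⇒  +1.
(a,b)_3: α=13, u≡2; β=4, v≡1 (mod 3); (2|3)=-1, (1|3)=+1; sign (−1)^0·-1^4·+1^13 = +1.
(a,b)_5: α=-1, u≡2; β=-1, v≡4 (mod 5); (2|5)=-1, (4|5)=+1; sign (−1)^0·-1^-1·+1^-1 = -1.
(a,b)_∞: sgn(-31031715)=−, sgn(-46805)=−, so -1.
(a,b)_13: α=1, u≡7; β=0, v≡2 (mod 13); (7|13)=-1, (2|13)=-1; sign (−1)^0·-1^0·-1^1 = -1.
(a,b)_11: α=3, u≡7; β=1, v≡10 (mod 11); (7|11)=-1, (10|11)=-1; sign (−1)^1·-1^1·-1^3 = -1.
(a,b)_37: α=3, u≡30; β=1, v≡1 (mod 37); (30|37)=+1, (1|37)=+1; sign (−1)^0·+1^1·+1^3 = +1.
|Ram(-31031715, -46805)| = 4, even; anisotropic at {5, 11, 13, ∞}.

[5, 11, 13, inf]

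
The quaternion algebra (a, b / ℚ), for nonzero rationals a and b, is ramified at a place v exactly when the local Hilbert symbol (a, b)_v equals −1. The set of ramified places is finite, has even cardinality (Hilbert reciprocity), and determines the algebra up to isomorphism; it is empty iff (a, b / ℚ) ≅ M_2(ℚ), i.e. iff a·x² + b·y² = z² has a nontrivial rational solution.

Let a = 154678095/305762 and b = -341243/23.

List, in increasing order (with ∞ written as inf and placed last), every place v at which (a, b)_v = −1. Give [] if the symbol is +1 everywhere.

(a, b) ≡ (110, -4669) mod (ℚ^×)²; places V = {2, 3, 5, 7, 11, 13, 17, 23, 29, 41, 43, ∞}.
(a,b)_5: α=1, u≡2; β=0, v≡4 (mod 5); (2|5)=-1, (4|5)=+1; sign (−1)^0·-1^0·+1^1 = +1.
(a,b)_41: α=0, u≡27; β=2, v≡9 (mod 41); (27|41)=-1, (9|41)=+1; sign (−1)^0·-1^2·+1^0 = +1.
(a,b)_13: α=2, u≡8; β=0, v≡2 (mod 13); (8|13)=-1, (2|13)=-1; sign (−1)^0·-1^0·-1^2 = +1.
(a,b)_17: α=-2, u≡2; β=0, v≡11 (mod 17); (2|17)=+1, (11|17)=-1; sign (−1)^0·+1^0·-1^-2 = +1.
(a,b)_7: α=0, u≡6; β=1, v≡3 (mod 7); (6|7)=-1, (3|7)=-1; sign (−1)^0·-1^1·-1^0 = -1.
(a,b)_11: α=1, u≡8; β=0, v≡10 (mod 11); (8|11)=-1, (10|11)=-1; sign (−1)^0·-1^0·-1^1 = -1.
(a,b)_∞: sgn(110)=+, sgn(-4669)=−, so +1.
(a,b)_2: α=-1, β=0; u≡7, v≡3 (mod 8); ε(u)ε(v)=1·1, αω(v)=-1·1, βω(u)=0·0; sum ≡ 0  ⇒  +1.
(a,b)_3: α=2, u≡2; β=0, v≡2 (mod 3); (2|3)=-1, (2|3)=-1; sign (−1)^0·-1^0·-1^2 = +1.
(a,b)_29: α=0, u≡24; β=1, v≡23 (mod 29); (24|29)=+1, (23|29)=+1; sign (−1)^0·+1^1·+1^0 = +1.
(a,b)_43: α=2, u≡6; β=0, v≡32 (mod 43); (6|43)=+1, (32|43)=-1; sign (−1)^0·+1^0·-1^2 = +1.
(a,b)_23: α=-2, u≡12; β=-1, v≡8 (mod 23); (12|23)=+1, (8|23)=+1; sign (−1)^0·+1^-1·+1^-2 = +1.
Ram(110, -4669) = {7, 11}; no ℚ_7-point on the conic.

[7, 11]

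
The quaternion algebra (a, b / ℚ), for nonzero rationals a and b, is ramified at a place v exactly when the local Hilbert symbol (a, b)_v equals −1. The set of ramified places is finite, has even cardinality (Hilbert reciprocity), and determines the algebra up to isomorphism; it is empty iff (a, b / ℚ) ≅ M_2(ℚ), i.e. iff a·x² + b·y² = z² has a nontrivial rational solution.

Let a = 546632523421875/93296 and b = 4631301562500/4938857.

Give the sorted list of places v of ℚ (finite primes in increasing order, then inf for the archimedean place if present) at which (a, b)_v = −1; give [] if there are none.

[7, 29]

Mod squares: a ≡ 37543429, b ≡ 622081. Check v ∈ {∞, 2, 3, 5, 7, 11, 17, 23, 29, 37, 43}.
v=29: a=29^1·(≡27), b=29^0·(≡8) mod 29; (27|29)=-1, (8|29)=-1; (−1)^{1·0·14}·(-1)^0·(-1)^1 = -1.
v=2: v_2(a)=-4, v_2(b)=2; units ≡ 5, 1 (mod 8); ε·ε+αω+βω = 0·0+-4·0+2·1 ≡ 0  ⇒  (a,b)_2 = +1.
v=37: a=37^2·(≡26), b=37^1·(≡24) mod 37; (26|37)=+1, (24|37)=-1; (−1)^{2·1·18}·(+1)^1·(-1)^2 = +1.
v=23: a=23^1·(≡8), b=23^1·(≡5) mod 23; (8|23)=+1, (5|23)=-1; (−1)^{1·1·11}·(+1)^1·(-1)^1 = +1.
v=11: a=11^1·(≡3), b=11^-2·(≡9) mod 11; (3|11)=+1, (9|11)=+1; (−1)^{1·-2·5}·(+1)^-2·(+1)^1 = +1.
v=5: a=5^6·(≡4), b=5^8·(≡1) mod 5; (4|5)=+1, (1|5)=+1; (−1)^{6·8·2}·(+1)^8·(+1)^6 = +1.
v=∞: 37543429 > 0 and 622081 > 0  ⇒  (a,b)_∞ = +1.
v=7: a=7^-3·(≡5), b=7^-4·(≡3) mod 7; (5|7)=-1, (3|7)=-1; (−1)^{-3·-4·3}·(-1)^-4·(-1)^-3 = -1.
v=43: a=43^1·(≡38), b=43^1·(≡3) mod 43; (38|43)=+1, (3|43)=-1; (−1)^{1·1·21}·(+1)^1·(-1)^1 = +1.
v=17: a=17^-1·(≡1), b=17^-1·(≡1) mod 17; (1|17)=+1, (1|17)=+1; (−1)^{-1·-1·8}·(+1)^-1·(+1)^-1 = +1.
v=3: a=3^4·(≡1), b=3^4·(≡1) mod 3; (1|3)=+1, (1|3)=+1; (−1)^{4·4·1}·(+1)^4·(+1)^4 = +1.
(37543429, 622081 / ℚ) ramifies at {7, 29}: a division algebra.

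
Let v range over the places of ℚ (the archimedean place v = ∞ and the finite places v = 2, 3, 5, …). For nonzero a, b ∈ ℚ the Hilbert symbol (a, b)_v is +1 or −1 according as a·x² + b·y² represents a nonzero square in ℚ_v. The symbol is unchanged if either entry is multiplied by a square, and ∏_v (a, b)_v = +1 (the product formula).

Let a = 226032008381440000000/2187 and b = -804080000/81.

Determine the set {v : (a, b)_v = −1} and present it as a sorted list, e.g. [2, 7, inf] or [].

[2, 5]

Mod squares: a ≡ 6555, b ≡ -38. Check v ∈ {∞, 2, 3, 5, 19, 23}.
v=2: v_2(a)=16, v_2(b)=7; units ≡ 3, 5 (mod 8); ε·ε+αω+βω = 1·0+16·1+7·1 ≡ 1  ⇒  (a,b)_2 = -1.
v=∞: 6555 > 0 and -38 < 0  ⇒  (a,b)_∞ = +1.
v=5: a=5^7·(≡1), b=5^4·(≡2) mod 5; (1|5)=+1, (2|5)=-1; (−1)^{7·4·2}·(+1)^4·(-1)^7 = -1.
v=19: a=19^3·(≡15), b=19^1·(≡6) mod 19; (15|19)=-1, (6|19)=+1; (−1)^{3·1·9}·(-1)^1·(+1)^3 = +1.
v=3: a=3^-7·(≡1), b=3^-4·(≡1) mod 3; (1|3)=+1, (1|3)=+1; (−1)^{-7·-4·1}·(+1)^-4·(+1)^-7 = +1.
v=23: a=23^5·(≡3), b=23^2·(≡2) mod 23; (3|23)=+1, (2|23)=+1; (−1)^{5·2·11}·(+1)^2·(+1)^5 = +1.
(6555, -38 / ℚ) ramifies at {2, 5}: a division algebra.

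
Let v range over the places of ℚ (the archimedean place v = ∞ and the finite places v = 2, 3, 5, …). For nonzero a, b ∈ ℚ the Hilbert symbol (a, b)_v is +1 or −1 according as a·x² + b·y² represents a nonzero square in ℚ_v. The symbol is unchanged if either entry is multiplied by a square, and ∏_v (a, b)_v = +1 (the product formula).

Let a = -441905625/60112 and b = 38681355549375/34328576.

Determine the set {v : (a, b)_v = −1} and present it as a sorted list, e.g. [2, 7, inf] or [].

[2, 13, 29, 37]

(a, b) ≡ (-113477, 46139) mod (ℚ^×)²; places V = {2, 3, 5, 7, 11, 13, 17, 29, 37, 43, ∞}.
(a,b)_37: α=0, u≡15; β=1, v≡34 (mod 37); (15|37)=-1, (34|37)=+1; sign (−1)^0·-1^1·+1^0 = -1.
(a,b)_2: α=-4, β=-12; u≡3, v≡3 (mod 8); ε(u)ε(v)=1·1, αω(v)=-4·1, βω(u)=-12·1; sum ≡ 1  ⇒  -1.
(a,b)_43: α=1, u≡2; β=1, v≡36 (mod 43); (2|43)=-1, (36|43)=+1; sign (−1)^1·-1^1·+1^1 = +1.
(a,b)_11: α=0, u≡6; β=2, v≡5 (mod 11); (6|11)=-1, (5|11)=+1; sign (−1)^0·-1^2·+1^0 = +1.
(a,b)_13: α=-1, u≡11; β=0, v≡5 (mod 13); (11|13)=-1, (5|13)=-1; sign (−1)^0·-1^0·-1^-1 = -1.
(a,b)_∞: sgn(-113477)=−, sgn(46139)=+, so +1.
(a,b)_29: α=1, u≡15; β=-1, v≡20 (mod 29); (15|29)=-1, (20|29)=+1; sign (−1)^0·-1^-1·+1^1 = -1.
(a,b)_5: α=4, u≡3; β=4, v≡4 (mod 5); (3|5)=-1, (4|5)=+1; sign (−1)^0·-1^4·+1^4 = +1.
(a,b)_7: α=1, u≡2; β=2, v≡1 (mod 7); (2|7)=+1, (1|7)=+1; sign (−1)^0·+1^2·+1^1 = +1.
(a,b)_17: α=-2, u≡2; β=-2, v≡2 (mod 17); (2|17)=+1, (2|17)=+1; sign (−1)^0·+1^-2·+1^-2 = +1.
(a,b)_3: α=4, u≡1; β=8, v≡2 (mod 3); (1|3)=+1, (2|3)=-1; sign (−1)^0·+1^8·-1^4 = +1.
|Ram(-113477, 46139)| = 4, even; anisotropic at {2, 13, 29, 37}.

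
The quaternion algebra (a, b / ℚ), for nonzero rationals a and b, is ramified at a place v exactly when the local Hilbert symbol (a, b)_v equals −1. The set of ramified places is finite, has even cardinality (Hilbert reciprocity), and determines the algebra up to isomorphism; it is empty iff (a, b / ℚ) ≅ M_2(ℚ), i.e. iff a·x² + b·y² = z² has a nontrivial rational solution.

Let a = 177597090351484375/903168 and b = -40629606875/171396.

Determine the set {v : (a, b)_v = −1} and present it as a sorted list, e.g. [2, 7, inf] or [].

Mod squares: a ≡ 110, b ≡ -11. Check v ∈ {∞, 2, 3, 5, 7, 11, 13, 17, 23}.
v=23: a=23^0·(≡3), b=23^-2·(≡3) mod 23; (3|23)=+1, (3|23)=+1; (−1)^{0·-2·11}·(+1)^-2·(+1)^0 = +1.
v=5: a=5^7·(≡3), b=5^4·(≡4) mod 5; (3|5)=-1, (4|5)=+1; (−1)^{7·4·2}·(-1)^4·(+1)^7 = +1.
v=7: a=7^-2·(≡5), b=7^0·(≡3) mod 7; (5|7)=-1, (3|7)=-1; (−1)^{-2·0·3}·(-1)^0·(-1)^-2 = +1.
v=13: a=13^2·(≡6), b=13^2·(≡6) mod 13; (6|13)=-1, (6|13)=-1; (−1)^{2·2·6}·(-1)^2·(-1)^2 = +1.
v=∞: 110 > 0 and -11 < 0  ⇒  (a,b)_∞ = +1.
v=2: v_2(a)=-11, v_2(b)=-2; units ≡ 7, 5 (mod 8); ε·ε+αω+βω = 1·0+-11·1+-2·0 ≡ 1  ⇒  (a,b)_2 = -1.
v=11: a=11^5·(≡10), b=11^3·(≡7) mod 11; (10|11)=-1, (7|11)=-1; (−1)^{5·3·5}·(-1)^3·(-1)^5 = -1.
v=17: a=17^4·(≡4), b=17^2·(≡7) mod 17; (4|17)=+1, (7|17)=-1; (−1)^{4·2·8}·(+1)^2·(-1)^4 = +1.
v=3: a=3^-2·(≡2), b=3^-4·(≡1) mod 3; (2|3)=-1, (1|3)=+1; (−1)^{-2·-4·1}·(-1)^-4·(+1)^-2 = +1.
Ram(110, -11) = {2, 11}; no ℚ_2-point on the conic.

[2, 11]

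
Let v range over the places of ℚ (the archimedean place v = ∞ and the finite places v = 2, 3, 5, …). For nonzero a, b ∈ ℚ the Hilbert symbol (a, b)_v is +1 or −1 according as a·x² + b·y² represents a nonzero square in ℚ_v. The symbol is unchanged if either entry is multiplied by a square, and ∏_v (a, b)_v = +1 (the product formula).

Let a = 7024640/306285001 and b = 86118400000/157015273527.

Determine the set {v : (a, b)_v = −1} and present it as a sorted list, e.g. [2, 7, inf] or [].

(a, b) ≡ (35, 70) mod (ℚ^×)²; places V = {2, 3, 5, 7, 11, 29, 37, 43, ∞}.
(a,b)_11: α=-2, u≡8; β=0, v≡3 (mod 11); (8|11)=-1, (3|11)=+1; sign (−1)^0·-1^0·+1^-2 = +1.
(a,b)_29: α=0, u≡25; β=2, v≡17 (mod 29); (25|29)=+1, (17|29)=-1; sign (−1)^0·+1^2·-1^0 = +1.
(a,b)_2: α=12, β=15; u≡3, v≡3 (mod 8); ε(u)ε(v)=1·1, αω(v)=12·1, βω(u)=15·1; sum ≡ 0  ⇒  +1.
(a,b)_3: α=0, u≡2; β=-8, v≡1 (mod 3); (2|3)=-1, (1|3)=+1; sign (−1)^0·-1^-8·+1^0 = +1.
(a,b)_7: α=3, u≡5; β=-1, v≡5 (mod 7); (5|7)=-1, (5|7)=-1; sign (−1)^1·-1^-1·-1^3 = -1.
(a,b)_∞: sgn(35)=+, sgn(70)=+, so +1.
(a,b)_5: α=1, u≡3; β=5, v≡4 (mod 5); (3|5)=-1, (4|5)=+1; sign (−1)^0·-1^5·+1^1 = -1.
(a,b)_37: α=-2, u≡18; β=0, v≡16 (mod 37); (18|37)=-1, (16|37)=+1; sign (−1)^0·-1^0·+1^-2 = +1.
(a,b)_43: α=-2, u≡9; β=-4, v≡34 (mod 43); (9|43)=+1, (34|43)=-1; sign (−1)^0·+1^-4·-1^-2 = +1.
Ram(35, 70) = {5, 7}; no ℚ_5-point on the conic.

[5, 7]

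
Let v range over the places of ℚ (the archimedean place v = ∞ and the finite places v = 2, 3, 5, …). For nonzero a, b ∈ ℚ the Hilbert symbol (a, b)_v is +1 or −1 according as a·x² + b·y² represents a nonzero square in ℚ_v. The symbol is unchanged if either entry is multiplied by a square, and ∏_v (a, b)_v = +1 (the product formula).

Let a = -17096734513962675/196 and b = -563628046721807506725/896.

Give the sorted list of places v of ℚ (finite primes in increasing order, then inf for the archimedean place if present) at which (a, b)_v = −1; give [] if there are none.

(a, b) ≡ (-301587, -10374) mod (ℚ^×)²; places V = {2, 3, 5, 7, 11, 13, 19, 37, ∞}.
(a,b)_5: α=2, u≡3; β=2, v≡1 (mod 5); (3|5)=-1, (1|5)=+1; sign (−1)^0·-1^2·+1^2 = +1.
(a,b)_13: α=3, u≡11; β=3, v≡11 (mod 13); (11|13)=-1, (11|13)=-1; sign (−1)^0·-1^3·-1^3 = +1.
(a,b)_∞: sgn(-301587)=−, sgn(-10374)=−, so -1.
(a,b)_19: α=1, u≡9; β=1, v≡17 (mod 19); (9|19)=+1, (17|19)=+1; sign (−1)^1·+1^1·+1^1 = -1.
(a,b)_37: α=3, u≡28; β=4, v≡23 (mod 37); (28|37)=+1, (23|37)=-1; sign (−1)^0·+1^4·-1^3 = -1.
(a,b)_3: α=5, u≡1; β=9, v≡1 (mod 3); (1|3)=+1, (1|3)=+1; sign (−1)^1·+1^9·+1^5 = -1.
(a,b)_2: α=-2, β=-7; u≡5, v≡5 (mod 8); ε(u)ε(v)=0·0, αω(v)=-2·1, βω(u)=-7·1; sum ≡ 1  ⇒  -1.
(a,b)_11: α=3, u≡6; β=4, v≡10 (mod 11); (6|11)=-1, (10|11)=-1; sign (−1)^0·-1^4·-1^3 = -1.
(a,b)_7: α=-2, u≡4; β=-1, v≡4 (mod 7); (4|7)=+1, (4|7)=+1; sign (−1)^0·+1^-1·+1^-2 = +1.
Ram(-301587, -10374) = {2, 3, 11, 19, 37, ∞}; no ℚ_2-point on the conic.

[2, 3, 11, 19, 37, inf]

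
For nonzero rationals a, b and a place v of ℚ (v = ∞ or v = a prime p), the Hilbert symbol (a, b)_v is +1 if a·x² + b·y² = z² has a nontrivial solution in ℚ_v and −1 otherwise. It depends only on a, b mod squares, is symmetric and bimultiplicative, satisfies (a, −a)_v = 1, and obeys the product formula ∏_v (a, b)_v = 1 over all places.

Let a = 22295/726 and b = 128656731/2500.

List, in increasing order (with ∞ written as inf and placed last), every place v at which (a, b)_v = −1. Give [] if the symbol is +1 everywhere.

[2, 3, 13, 17]

(a, b) ≡ (2730, 445179) mod (ℚ^×)²; places V = {2, 3, 5, 7, 11, 13, 17, 29, 43, ∞}.
(a,b)_∞: sgn(2730)=+, sgn(445179)=+, so +1.
(a,b)_29: α=0, u≡23; β=1, v≡8 (mod 29); (23|29)=+1, (8|29)=-1; sign (−1)^0·+1^1·-1^0 = +1.
(a,b)_11: α=-2, u≡7; β=0, v≡9 (mod 11); (7|11)=-1, (9|11)=+1; sign (−1)^0·-1^0·+1^-2 = +1.
(a,b)_43: α=0, u≡13; β=1, v≡20 (mod 43); (13|43)=+1, (20|43)=-1; sign (−1)^0·+1^1·-1^0 = +1.
(a,b)_5: α=1, u≡4; β=-4, v≡4 (mod 5); (4|5)=+1, (4|5)=+1; sign (−1)^0·+1^-4·+1^1 = +1.
(a,b)_13: α=1, u≡7; β=0, v≡2 (mod 13); (7|13)=-1, (2|13)=-1; sign (−1)^0·-1^0·-1^1 = -1.
(a,b)_17: α=0, u≡12; β=3, v≡7 (mod 17); (12|17)=-1, (7|17)=-1; sign (−1)^0·-1^3·-1^0 = -1.
(a,b)_2: α=-1, β=-2; u≡5, v≡3 (mod 8); ε(u)ε(v)=0·1, αω(v)=-1·1, βω(u)=-2·1; sum ≡ 1  ⇒  -1.
(a,b)_7: α=3, u≡6; β=1, v≡4 (mod 7); (6|7)=-1, (4|7)=+1; sign (−1)^1·-1^1·+1^3 = +1.
(a,b)_3: α=-1, u≡1; β=1, v≡1 (mod 3); (1|3)=+1, (1|3)=+1; sign (−1)^1·+1^1·+1^-1 = -1.
Ram(2730, 445179) = {2, 3, 13, 17}; no ℚ_2-point on the conic.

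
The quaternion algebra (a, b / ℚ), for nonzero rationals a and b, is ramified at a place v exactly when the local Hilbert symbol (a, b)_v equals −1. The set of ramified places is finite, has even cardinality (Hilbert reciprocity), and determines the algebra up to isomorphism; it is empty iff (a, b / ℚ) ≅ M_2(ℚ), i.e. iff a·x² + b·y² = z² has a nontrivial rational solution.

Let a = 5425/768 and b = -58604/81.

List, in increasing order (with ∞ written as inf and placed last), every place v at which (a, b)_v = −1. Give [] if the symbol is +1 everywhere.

Mod squares: a ≡ 651, b ≡ -299. Check v ∈ {∞, 2, 3, 5, 7, 13, 23, 31}.
v=3: a=3^-1·(≡1), b=3^-4·(≡1) mod 3; (1|3)=+1, (1|3)=+1; (−1)^{-1·-4·1}·(+1)^-4·(+1)^-1 = +1.
v=23: a=23^0·(≡15), b=23^1·(≡10) mod 23; (15|23)=-1, (10|23)=-1; (−1)^{0·1·11}·(-1)^1·(-1)^0 = -1.
v=31: a=31^1·(≡6), b=31^0·(≡27) mod 31; (6|31)=-1, (27|31)=-1; (−1)^{1·0·15}·(-1)^0·(-1)^1 = -1.
v=5: a=5^2·(≡4), b=5^0·(≡1) mod 5; (4|5)=+1, (1|5)=+1; (−1)^{2·0·2}·(+1)^0·(+1)^2 = +1.
v=7: a=7^1·(≡1), b=7^2·(≡2) mod 7; (1|7)=+1, (2|7)=+1; (−1)^{1·2·3}·(+1)^2·(+1)^1 = +1.
v=∞: 651 > 0 and -299 < 0  ⇒  (a,b)_∞ = +1.
v=2: v_2(a)=-8, v_2(b)=2; units ≡ 3, 5 (mod 8); ε·ε+αω+βω = 1·0+-8·1+2·1 ≡ 0  ⇒  (a,b)_2 = +1.
v=13: a=13^0·(≡4), b=13^1·(≡1) mod 13; (4|13)=+1, (1|13)=+1; (−1)^{0·1·6}·(+1)^1·(+1)^0 = +1.
|Ram(651, -299)| = 2, even; anisotropic at {23, 31}.

[23, 31]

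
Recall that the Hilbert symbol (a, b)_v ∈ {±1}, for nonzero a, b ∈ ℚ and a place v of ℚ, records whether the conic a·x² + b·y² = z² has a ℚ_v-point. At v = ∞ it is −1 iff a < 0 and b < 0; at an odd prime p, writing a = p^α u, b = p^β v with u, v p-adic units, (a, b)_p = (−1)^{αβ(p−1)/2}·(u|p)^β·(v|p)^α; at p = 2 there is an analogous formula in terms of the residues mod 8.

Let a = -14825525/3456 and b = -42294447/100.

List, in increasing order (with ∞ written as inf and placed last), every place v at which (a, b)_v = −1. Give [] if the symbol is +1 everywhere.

[13, 23, 31, inf]

Mod squares: a ≡ -174, b ≡ -27807. Check v ∈ {∞, 2, 3, 5, 11, 13, 23, 29, 31}.
v=11: a=11^2·(≡2), b=11^0·(≡3) mod 11; (2|11)=-1, (3|11)=+1; (−1)^{2·0·5}·(-1)^0·(+1)^2 = +1.
v=5: a=5^2·(≡4), b=5^-2·(≡2) mod 5; (4|5)=+1, (2|5)=-1; (−1)^{2·-2·2}·(+1)^-2·(-1)^2 = +1.
v=3: a=3^-3·(≡2), b=3^3·(≡1) mod 3; (2|3)=-1, (1|3)=+1; (−1)^{-3·3·1}·(-1)^3·(+1)^-3 = +1.
v=∞: -174 < 0 and -27807 < 0  ⇒  (a,b)_∞ = -1.
v=29: a=29^1·(≡9), b=29^0·(≡4) mod 29; (9|29)=+1, (4|29)=+1; (−1)^{1·0·14}·(+1)^0·(+1)^1 = +1.
v=31: a=31^0·(≡15), b=31^1·(≡5) mod 31; (15|31)=-1, (5|31)=+1; (−1)^{0·1·15}·(-1)^1·(+1)^0 = -1.
v=23: a=23^0·(≡19), b=23^1·(≡21) mod 23; (19|23)=-1, (21|23)=-1; (−1)^{0·1·11}·(-1)^1·(-1)^0 = -1.
v=13: a=13^2·(≡7), b=13^3·(≡6) mod 13; (7|13)=-1, (6|13)=-1; (−1)^{2·3·6}·(-1)^3·(-1)^2 = -1.
v=2: v_2(a)=-7, v_2(b)=-2; units ≡ 1, 1 (mod 8); ε·ε+αω+βω = 0·0+-7·0+-2·0 ≡ 0  ⇒  (a,b)_2 = +1.
(-174, -27807 / ℚ) ramifies at {13, 23, 31, ∞}: a division algebra.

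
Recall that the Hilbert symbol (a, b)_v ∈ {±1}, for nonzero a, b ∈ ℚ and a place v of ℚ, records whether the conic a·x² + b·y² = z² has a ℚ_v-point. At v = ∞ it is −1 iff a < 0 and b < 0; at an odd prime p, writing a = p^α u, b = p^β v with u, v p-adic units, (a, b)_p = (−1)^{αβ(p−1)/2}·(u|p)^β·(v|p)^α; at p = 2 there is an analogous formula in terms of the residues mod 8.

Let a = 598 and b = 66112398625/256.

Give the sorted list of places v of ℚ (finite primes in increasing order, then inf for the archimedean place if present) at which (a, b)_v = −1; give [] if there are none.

Mod squares: a ≡ 598, b ≡ 1105. Check v ∈ {∞, 2, 5, 7, 13, 17, 23}.
v=17: a=17^0·(≡3), b=17^3·(≡3) mod 17; (3|17)=-1, (3|17)=-1; (−1)^{0·3·8}·(-1)^3·(-1)^0 = -1.
v=5: a=5^0·(≡3), b=5^3·(≡4) mod 5; (3|5)=-1, (4|5)=+1; (−1)^{0·3·2}·(-1)^3·(+1)^0 = -1.
v=13: a=13^1·(≡7), b=13^3·(≡7) mod 13; (7|13)=-1, (7|13)=-1; (−1)^{1·3·6}·(-1)^3·(-1)^1 = +1.
v=∞: 598 > 0 and 1105 > 0  ⇒  (a,b)_∞ = +1.
v=23: a=23^1·(≡3), b=23^0·(≡1) mod 23; (3|23)=+1, (1|23)=+1; (−1)^{1·0·11}·(+1)^0·(+1)^1 = +1.
v=7: a=7^0·(≡3), b=7^2·(≡5) mod 7; (3|7)=-1, (5|7)=-1; (−1)^{0·2·3}·(-1)^2·(-1)^0 = +1.
v=2: v_2(a)=1, v_2(b)=-8; units ≡ 3, 1 (mod 8); ε·ε+αω+βω = 1·0+1·0+-8·1 ≡ 0  ⇒  (a,b)_2 = +1.
|Ram(598, 1105)| = 2, even; anisotropic at {5, 17}.

[5, 17]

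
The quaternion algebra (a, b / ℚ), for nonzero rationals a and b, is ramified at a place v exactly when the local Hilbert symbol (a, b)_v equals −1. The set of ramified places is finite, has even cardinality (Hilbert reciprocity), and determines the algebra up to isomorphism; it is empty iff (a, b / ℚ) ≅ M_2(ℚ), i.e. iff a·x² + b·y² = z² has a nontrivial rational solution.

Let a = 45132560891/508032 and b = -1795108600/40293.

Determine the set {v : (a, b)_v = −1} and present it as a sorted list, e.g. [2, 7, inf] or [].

[17, 37]

Mod squares: a ≡ 544918, b ≡ -3478. Check v ∈ {∞, 2, 3, 5, 7, 11, 17, 19, 23, 31, 37, 47}.
v=19: a=19^0·(≡5), b=19^2·(≡12) mod 19; (5|19)=+1, (12|19)=-1; (−1)^{0·2·9}·(+1)^2·(-1)^0 = +1.
v=11: a=11^3·(≡5), b=11^-2·(≡4) mod 11; (5|11)=+1, (4|11)=+1; (−1)^{3·-2·5}·(+1)^-2·(+1)^3 = +1.
v=17: a=17^1·(≡16), b=17^0·(≡14) mod 17; (16|17)=+1, (14|17)=-1; (−1)^{1·0·8}·(+1)^0·(-1)^1 = -1.
v=47: a=47^1·(≡6), b=47^1·(≡20) mod 47; (6|47)=+1, (20|47)=-1; (−1)^{1·1·23}·(+1)^1·(-1)^1 = +1.
v=2: v_2(a)=-7, v_2(b)=3; units ≡ 3, 5 (mod 8); ε·ε+αω+βω = 1·0+-7·1+3·1 ≡ 0  ⇒  (a,b)_2 = +1.
v=31: a=31^1·(≡2), b=31^0·(≡9) mod 31; (2|31)=+1, (9|31)=+1; (−1)^{1·0·15}·(+1)^0·(+1)^1 = +1.
v=37: a=37^2·(≡6), b=37^-1·(≡17) mod 37; (6|37)=-1, (17|37)=-1; (−1)^{2·-1·18}·(-1)^-1·(-1)^2 = -1.
v=5: a=5^0·(≡3), b=5^2·(≡2) mod 5; (3|5)=-1, (2|5)=-1; (−1)^{0·2·2}·(-1)^2·(-1)^0 = +1.
v=7: a=7^-2·(≡5), b=7^0·(≡2) mod 7; (5|7)=-1, (2|7)=+1; (−1)^{-2·0·3}·(-1)^0·(+1)^-2 = +1.
v=3: a=3^-4·(≡1), b=3^-2·(≡2) mod 3; (1|3)=+1, (2|3)=-1; (−1)^{-4·-2·1}·(+1)^-2·(-1)^-4 = +1.
v=23: a=23^0·(≡9), b=23^2·(≡1) mod 23; (9|23)=+1, (1|23)=+1; (−1)^{0·2·11}·(+1)^2·(+1)^0 = +1.
v=∞: 544918 > 0 and -3478 < 0  ⇒  (a,b)_∞ = +1.
Ram(544918, -3478) = {17, 37}; no ℚ_17-point on the conic.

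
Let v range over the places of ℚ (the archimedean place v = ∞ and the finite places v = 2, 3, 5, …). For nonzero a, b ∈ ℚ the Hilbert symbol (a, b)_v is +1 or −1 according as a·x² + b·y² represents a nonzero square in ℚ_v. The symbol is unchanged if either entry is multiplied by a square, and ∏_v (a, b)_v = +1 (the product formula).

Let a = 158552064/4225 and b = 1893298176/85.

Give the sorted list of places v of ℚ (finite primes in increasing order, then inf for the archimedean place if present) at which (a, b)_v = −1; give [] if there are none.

[7, 11, 17, 23]

Mod squares: a ≡ 4301, b ≡ 4365515. Check v ∈ {∞, 2, 3, 5, 7, 11, 13, 17, 23, 29}.
v=13: a=13^-2·(≡5), b=13^0·(≡6) mod 13; (5|13)=-1, (6|13)=-1; (−1)^{-2·0·6}·(-1)^0·(-1)^-2 = +1.
v=29: a=29^0·(≡24), b=29^1·(≡24) mod 29; (24|29)=+1, (24|29)=+1; (−1)^{0·1·14}·(+1)^1·(+1)^0 = +1.
v=7: a=7^0·(≡5), b=7^1·(≡2) mod 7; (5|7)=-1, (2|7)=+1; (−1)^{0·1·3}·(-1)^1·(+1)^0 = -1.
v=2: v_2(a)=12, v_2(b)=12; units ≡ 5, 3 (mod 8); ε·ε+αω+βω = 0·1+12·1+12·1 ≡ 0  ⇒  (a,b)_2 = +1.
v=∞: 4301 > 0 and 4365515 > 0  ⇒  (a,b)_∞ = +1.
v=11: a=11^1·(≡7), b=11^1·(≡6) mod 11; (7|11)=-1, (6|11)=-1; (−1)^{1·1·5}·(-1)^1·(-1)^1 = -1.
v=3: a=3^2·(≡2), b=3^2·(≡2) mod 3; (2|3)=-1, (2|3)=-1; (−1)^{2·2·1}·(-1)^2·(-1)^2 = +1.
v=5: a=5^-2·(≡1), b=5^-1·(≡3) mod 5; (1|5)=+1, (3|5)=-1; (−1)^{-2·-1·2}·(+1)^-1·(-1)^-2 = +1.
v=23: a=23^1·(≡12), b=23^1·(≡8) mod 23; (12|23)=+1, (8|23)=+1; (−1)^{1·1·11}·(+1)^1·(+1)^1 = -1.
v=17: a=17^1·(≡2), b=17^-1·(≡10) mod 17; (2|17)=+1, (10|17)=-1; (−1)^{1·-1·8}·(+1)^-1·(-1)^1 = -1.
|Ram(4301, 4365515)| = 4, even; anisotropic at {7, 11, 17, 23}.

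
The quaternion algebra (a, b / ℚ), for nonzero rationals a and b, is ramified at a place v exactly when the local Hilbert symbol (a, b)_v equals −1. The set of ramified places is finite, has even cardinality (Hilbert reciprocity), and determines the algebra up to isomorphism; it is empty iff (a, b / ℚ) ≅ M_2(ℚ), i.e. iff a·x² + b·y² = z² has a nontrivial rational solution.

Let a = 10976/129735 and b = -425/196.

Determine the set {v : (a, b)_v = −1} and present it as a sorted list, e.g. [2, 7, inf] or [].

Mod squares: a ≡ 210, b ≡ -17. Check v ∈ {∞, 2, 3, 5, 7, 17, 31}.
v=2: v_2(a)=5, v_2(b)=-2; units ≡ 1, 7 (mod 8); ε·ε+αω+βω = 0·1+5·0+-2·0 ≡ 0  ⇒  (a,b)_2 = +1.
v=5: a=5^-1·(≡3), b=5^2·(≡3) mod 5; (3|5)=-1, (3|5)=-1; (−1)^{-1·2·2}·(-1)^2·(-1)^-1 = -1.
v=∞: 210 > 0 and -17 < 0  ⇒  (a,b)_∞ = +1.
v=17: a=17^0·(≡12), b=17^1·(≡1) mod 17; (12|17)=-1, (1|17)=+1; (−1)^{0·1·8}·(-1)^1·(+1)^0 = -1.
v=31: a=31^-2·(≡3), b=31^0·(≡4) mod 31; (3|31)=-1, (4|31)=+1; (−1)^{-2·0·15}·(-1)^0·(+1)^-2 = +1.
v=7: a=7^3·(≡1), b=7^-2·(≡4) mod 7; (1|7)=+1, (4|7)=+1; (−1)^{3·-2·3}·(+1)^-2·(+1)^3 = +1.
v=3: a=3^-3·(≡1), b=3^0·(≡1) mod 3; (1|3)=+1, (1|3)=+1; (−1)^{-3·0·1}·(+1)^0·(+1)^-3 = +1.
|Ram(210, -17)| = 2, even; anisotropic at {5, 17}.

[5, 17]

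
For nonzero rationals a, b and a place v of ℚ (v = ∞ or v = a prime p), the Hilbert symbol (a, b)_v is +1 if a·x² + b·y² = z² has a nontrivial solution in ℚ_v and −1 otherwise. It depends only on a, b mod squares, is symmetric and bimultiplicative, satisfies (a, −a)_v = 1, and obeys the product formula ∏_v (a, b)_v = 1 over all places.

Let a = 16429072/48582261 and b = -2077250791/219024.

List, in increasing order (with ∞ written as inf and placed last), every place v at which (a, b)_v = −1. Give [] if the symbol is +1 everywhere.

[3, 7, 17, 19]

Mod squares: a ≡ 74613, b ≡ -24871. Check v ∈ {∞, 2, 3, 7, 11, 13, 17, 19}.
v=17: a=17^3·(≡12), b=17^5·(≡13) mod 17; (12|17)=-1, (13|17)=+1; (−1)^{3·5·8}·(-1)^5·(+1)^3 = -1.
v=11: a=11^1·(≡8), b=11^1·(≡4) mod 11; (8|11)=-1, (4|11)=+1; (−1)^{1·1·5}·(-1)^1·(+1)^1 = +1.
v=2: v_2(a)=4, v_2(b)=-4; units ≡ 5, 1 (mod 8); ε·ε+αω+βω = 0·0+4·0+-4·1 ≡ 0  ⇒  (a,b)_2 = +1.
v=7: a=7^-1·(≡6), b=7^1·(≡5) mod 7; (6|7)=-1, (5|7)=-1; (−1)^{-1·1·3}·(-1)^1·(-1)^-1 = -1.
v=19: a=19^1·(≡18), b=19^1·(≡15) mod 19; (18|19)=-1, (15|19)=-1; (−1)^{1·1·9}·(-1)^1·(-1)^1 = -1.
v=∞: 74613 > 0 and -24871 < 0  ⇒  (a,b)_∞ = +1.
v=3: a=3^-5·(≡1), b=3^-4·(≡2) mod 3; (1|3)=+1, (2|3)=-1; (−1)^{-5·-4·1}·(+1)^-4·(-1)^-5 = -1.
v=13: a=13^-4·(≡8), b=13^-2·(≡11) mod 13; (8|13)=-1, (11|13)=-1; (−1)^{-4·-2·6}·(-1)^-2·(-1)^-4 = +1.
Ram(74613, -24871) = {3, 7, 17, 19}; no ℚ_3-point on the conic.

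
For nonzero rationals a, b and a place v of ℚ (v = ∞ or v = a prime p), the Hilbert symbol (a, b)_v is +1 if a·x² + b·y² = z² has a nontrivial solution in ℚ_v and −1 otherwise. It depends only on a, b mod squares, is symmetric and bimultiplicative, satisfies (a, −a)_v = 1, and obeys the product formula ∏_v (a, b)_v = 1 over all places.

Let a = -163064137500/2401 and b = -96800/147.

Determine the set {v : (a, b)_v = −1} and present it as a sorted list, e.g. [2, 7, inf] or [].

Mod squares: a ≡ -55, b ≡ -6. Check v ∈ {∞, 2, 3, 5, 7, 11}.
v=5: a=5^5·(≡1), b=5^2·(≡4) mod 5; (1|5)=+1, (4|5)=+1; (−1)^{5·2·2}·(+1)^2·(+1)^5 = +1.
v=∞: -55 < 0 and -6 < 0  ⇒  (a,b)_∞ = -1.
v=11: a=11^5·(≡2), b=11^2·(≡9) mod 11; (2|11)=-1, (9|11)=+1; (−1)^{5·2·5}·(-1)^2·(+1)^5 = +1.
v=2: v_2(a)=2, v_2(b)=5; units ≡ 1, 5 (mod 8); ε·ε+αω+βω = 0·0+2·1+5·0 ≡ 0  ⇒  (a,b)_2 = +1.
v=7: a=7^-4·(≡2), b=7^-2·(≡1) mod 7; (2|7)=+1, (1|7)=+1; (−1)^{-4·-2·3}·(+1)^-2·(+1)^-4 = +1.
v=3: a=3^4·(≡2), b=3^-1·(≡1) mod 3; (2|3)=-1, (1|3)=+1; (−1)^{4·-1·1}·(-1)^-1·(+1)^4 = -1.
(-55, -6 / ℚ) ramifies at {3, ∞}: a division algebra.

[3, inf]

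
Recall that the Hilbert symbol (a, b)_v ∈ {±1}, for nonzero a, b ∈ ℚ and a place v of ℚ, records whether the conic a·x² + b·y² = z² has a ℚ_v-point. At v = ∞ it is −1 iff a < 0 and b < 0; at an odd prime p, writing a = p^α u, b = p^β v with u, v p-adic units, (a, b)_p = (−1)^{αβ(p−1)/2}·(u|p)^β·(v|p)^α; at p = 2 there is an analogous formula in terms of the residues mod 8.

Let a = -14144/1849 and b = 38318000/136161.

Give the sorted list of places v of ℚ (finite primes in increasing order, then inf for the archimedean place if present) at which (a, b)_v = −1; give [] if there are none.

[2, 13]

(a, b) ≡ (-221, 1955) mod (ℚ^×)²; places V = {2, 3, 5, 7, 13, 17, 23, 41, 43, ∞}.
(a,b)_23: α=0, u≡18; β=1, v≡18 (mod 23); (18|23)=+1, (18|23)=+1; sign (−1)^0·+1^1·+1^0 = +1.
(a,b)_41: α=0, u≡31; β=-2, v≡26 (mod 41); (31|41)=+1, (26|41)=-1; sign (−1)^0·+1^-2·-1^0 = +1.
(a,b)_3: α=0, u≡1; β=-4, v≡2 (mod 3); (1|3)=+1, (2|3)=-1; sign (−1)^0·+1^-4·-1^0 = +1.
(a,b)_7: α=0, u≡3; β=2, v≡4 (mod 7); (3|7)=-1, (4|7)=+1; sign (−1)^0·-1^2·+1^0 = +1.
(a,b)_2: α=6, β=4; u≡3, v≡3 (mod 8); ε(u)ε(v)=1·1, αω(v)=6·1, βω(u)=4·1; sum ≡ 1  ⇒  -1.
(a,b)_5: α=0, u≡4; β=3, v≡4 (mod 5); (4|5)=+1, (4|5)=+1; sign (−1)^0·+1^3·+1^0 = +1.
(a,b)_43: α=-2, u≡3; β=0, v≡8 (mod 43); (3|43)=-1, (8|43)=-1; sign (−1)^0·-1^0·-1^-2 = +1.
(a,b)_17: α=1, u≡4; β=1, v≡9 (mod 17); (4|17)=+1, (9|17)=+1; sign (−1)^0·+1^1·+1^1 = +1.
(a,b)_13: α=1, u≡10; β=0, v≡7 (mod 13); (10|13)=+1, (7|13)=-1; sign (−1)^0·+1^0·-1^1 = -1.
(a,b)_∞: sgn(-221)=−, sgn(1955)=+, so +1.
Ram(-221, 1955) = {2, 13}; no ℚ_2-point on the conic.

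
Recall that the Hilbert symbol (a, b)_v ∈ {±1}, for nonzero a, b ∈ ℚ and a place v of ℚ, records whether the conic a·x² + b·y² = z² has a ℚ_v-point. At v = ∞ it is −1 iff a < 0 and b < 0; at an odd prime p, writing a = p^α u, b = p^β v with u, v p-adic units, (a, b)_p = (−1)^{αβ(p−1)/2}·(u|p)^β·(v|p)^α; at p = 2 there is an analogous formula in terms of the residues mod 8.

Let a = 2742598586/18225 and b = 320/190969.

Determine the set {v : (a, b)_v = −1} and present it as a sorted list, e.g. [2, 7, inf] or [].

[2, 7]

(a, b) ≡ (266, 5) mod (ℚ^×)²; places V = {2, 3, 5, 7, 13, 19, 23, ∞}.
(a,b)_2: α=1, β=6; u≡5, v≡5 (mod 8); ε(u)ε(v)=0·0, αω(v)=1·1, βω(u)=6·1; sum ≡ 1  ⇒  -1.
(a,b)_7: α=1, u≡3; β=0, v≡6 (mod 7); (3|7)=-1, (6|7)=-1; sign (−1)^0·-1^0·-1^1 = -1.
(a,b)_5: α=-2, u≡4; β=1, v≡1 (mod 5); (4|5)=+1, (1|5)=+1; sign (−1)^0·+1^1·+1^-2 = +1.
(a,b)_3: α=-6, u≡2; β=0, v≡2 (mod 3); (2|3)=-1, (2|3)=-1; sign (−1)^0·-1^0·-1^-6 = +1.
(a,b)_∞: sgn(266)=+, sgn(5)=+, so +1.
(a,b)_13: α=4, u≡5; β=0, v≡5 (mod 13); (5|13)=-1, (5|13)=-1; sign (−1)^0·-1^0·-1^4 = +1.
(a,b)_19: α=3, u≡14; β=-2, v≡1 (mod 19); (14|19)=-1, (1|19)=+1; sign (−1)^0·-1^-2·+1^3 = +1.
(a,b)_23: α=0, u≡2; β=-2, v≡20 (mod 23); (2|23)=+1, (20|23)=-1; sign (−1)^0·+1^-2·-1^0 = +1.
Ram(266, 5) = {2, 7}; no ℚ_2-point on the conic.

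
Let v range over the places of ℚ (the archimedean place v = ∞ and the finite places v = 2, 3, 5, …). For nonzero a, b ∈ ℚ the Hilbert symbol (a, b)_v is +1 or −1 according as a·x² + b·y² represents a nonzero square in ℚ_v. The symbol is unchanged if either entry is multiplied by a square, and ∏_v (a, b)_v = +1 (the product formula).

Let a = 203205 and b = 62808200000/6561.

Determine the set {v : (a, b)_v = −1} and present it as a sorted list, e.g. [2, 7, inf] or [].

[3, 13, 29, 31]

(a, b) ≡ (203205, 32045) mod (ℚ^×)²; places V = {2, 3, 5, 7, 13, 17, 19, 23, 29, 31, ∞}.
(a,b)_∞: sgn(203205)=+, sgn(32045)=+, so +1.
(a,b)_5: α=1, u≡1; β=5, v≡4 (mod 5); (1|5)=+1, (4|5)=+1; sign (−1)^0·+1^5·+1^1 = +1.
(a,b)_3: α=1, u≡1; β=-8, v≡2 (mod 3); (1|3)=+1, (2|3)=-1; sign (−1)^0·+1^-8·-1^1 = -1.
(a,b)_13: α=0, u≡2; β=1, v≡7 (mod 13); (2|13)=-1, (7|13)=-1; sign (−1)^0·-1^1·-1^0 = -1.
(a,b)_17: α=0, u≡4; β=1, v≡4 (mod 17); (4|17)=+1, (4|17)=+1; sign (−1)^0·+1^1·+1^0 = +1.
(a,b)_29: α=0, u≡2; β=1, v≡15 (mod 29); (2|29)=-1, (15|29)=-1; sign (−1)^0·-1^1·-1^0 = -1.
(a,b)_31: α=1, u≡14; β=0, v≡12 (mod 31); (14|31)=+1, (12|31)=-1; sign (−1)^0·+1^0·-1^1 = -1.
(a,b)_7: α=0, u≡2; β=2, v≡6 (mod 7); (2|7)=+1, (6|7)=-1; sign (−1)^0·+1^2·-1^0 = +1.
(a,b)_19: α=1, u≡17; β=0, v≡9 (mod 19); (17|19)=+1, (9|19)=+1; sign (−1)^0·+1^0·+1^1 = +1.
(a,b)_23: α=1, u≡3; β=0, v≡9 (mod 23); (3|23)=+1, (9|23)=+1; sign (−1)^0·+1^0·+1^1 = +1.
(a,b)_2: α=0, β=6; u≡5, v≡5 (mod 8); ε(u)ε(v)=0·0, αω(v)=0·1, βω(u)=6·1; sum ≡ 0  ⇒  +1.
Ram(203205, 32045) = {3, 13, 29, 31}; no ℚ_3-point on the conic.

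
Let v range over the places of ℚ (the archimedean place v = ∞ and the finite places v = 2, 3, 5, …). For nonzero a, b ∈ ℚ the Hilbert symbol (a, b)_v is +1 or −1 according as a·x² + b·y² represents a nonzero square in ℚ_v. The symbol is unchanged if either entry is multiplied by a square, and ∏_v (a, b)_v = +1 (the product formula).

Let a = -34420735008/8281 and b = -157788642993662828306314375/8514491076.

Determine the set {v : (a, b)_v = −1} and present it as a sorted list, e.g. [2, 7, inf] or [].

(a, b) ≡ (-451858, -4807) mod (ℚ^×)²; places V = {2, 3, 5, 7, 11, 13, 19, 23, 29, 47, ∞}.
(a,b)_23: α=3, u≡22; β=9, v≡21 (mod 23); (22|23)=-1, (21|23)=-1; sign (−1)^1·-1^9·-1^3 = -1.
(a,b)_19: α=1, u≡9; β=3, v≡15 (mod 19); (9|19)=+1, (15|19)=-1; sign (−1)^1·+1^3·-1^1 = +1.
(a,b)_13: α=-2, u≡12; β=-6, v≡3 (mod 13); (12|13)=+1, (3|13)=+1; sign (−1)^0·+1^-6·+1^-2 = +1.
(a,b)_5: α=0, u≡2; β=4, v≡2 (mod 5); (2|5)=-1, (2|5)=-1; sign (−1)^0·-1^4·-1^0 = +1.
(a,b)_∞: sgn(-451858)=−, sgn(-4807)=−, so -1.
(a,b)_11: α=1, u≡2; β=1, v≡4 (mod 11); (2|11)=-1, (4|11)=+1; sign (−1)^1·-1^1·+1^1 = +1.
(a,b)_29: α=0, u≡13; β=2, v≡25 (mod 29); (13|29)=+1, (25|29)=+1; sign (−1)^0·+1^2·+1^0 = +1.
(a,b)_3: α=2, u≡2; β=-2, v≡2 (mod 3); (2|3)=-1, (2|3)=-1; sign (−1)^0·-1^-2·-1^2 = +1.
(a,b)_47: α=1, u≡37; β=2, v≡7 (mod 47); (37|47)=+1, (7|47)=+1; sign (−1)^0·+1^2·+1^1 = +1.
(a,b)_2: α=5, β=-2; u≡7, v≡1 (mod 8); ε(u)ε(v)=1·0, αω(v)=5·0, βω(u)=-2·0; sum ≡ 0  ⇒  +1.
(a,b)_7: α=-2, u≡5; β=-2, v≡4 (mod 7); (5|7)=-1, (4|7)=+1; sign (−1)^0·-1^-2·+1^-2 = +1.
(-451858, -4807 / ℚ) ramifies at {23, ∞}: a division algebra.

[23, inf]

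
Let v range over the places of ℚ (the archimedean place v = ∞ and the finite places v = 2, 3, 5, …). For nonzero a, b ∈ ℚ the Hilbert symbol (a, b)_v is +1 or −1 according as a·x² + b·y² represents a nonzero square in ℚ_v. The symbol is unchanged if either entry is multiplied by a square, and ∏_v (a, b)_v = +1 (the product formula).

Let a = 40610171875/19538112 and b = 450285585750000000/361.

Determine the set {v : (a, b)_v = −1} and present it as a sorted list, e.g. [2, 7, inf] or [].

[3, 5]

(a, b) ≡ (273, 1430) mod (ℚ^×)²; places V = {2, 3, 5, 7, 11, 13, 19, 29, ∞}.
(a,b)_5: α=6, u≡3; β=9, v≡4 (mod 5); (3|5)=-1, (4|5)=+1; sign (−1)^0·-1^9·+1^6 = -1.
(a,b)_∞: sgn(273)=+, sgn(1430)=+, so +1.
(a,b)_29: α=-2, u≡3; β=0, v≡1 (mod 29); (3|29)=-1, (1|29)=+1; sign (−1)^0·-1^0·+1^-2 = +1.
(a,b)_7: α=1, u≡1; β=2, v≡4 (mod 7); (1|7)=+1, (4|7)=+1; sign (−1)^0·+1^2·+1^1 = +1.
(a,b)_13: α=5, u≡5; β=5, v≡11 (mod 13); (5|13)=-1, (11|13)=-1; sign (−1)^0·-1^5·-1^5 = +1.
(a,b)_11: α=-2, u≡3; β=1, v≡4 (mod 11); (3|11)=+1, (4|11)=+1; sign (−1)^0·+1^1·+1^-2 = +1.
(a,b)_19: α=0, u≡6; β=-2, v≡17 (mod 19); (6|19)=+1, (17|19)=+1; sign (−1)^0·+1^-2·+1^0 = +1.
(a,b)_3: α=-1, u≡1; β=2, v≡2 (mod 3); (1|3)=+1, (2|3)=-1; sign (−1)^0·+1^2·-1^-1 = -1.
(a,b)_2: α=-6, β=7; u≡1, v≡3 (mod 8); ε(u)ε(v)=0·1, αω(v)=-6·1, βω(u)=7·0; sum ≡ 0  ⇒  +1.
|Ram(273, 1430)| = 2, even; anisotropic at {3, 5}.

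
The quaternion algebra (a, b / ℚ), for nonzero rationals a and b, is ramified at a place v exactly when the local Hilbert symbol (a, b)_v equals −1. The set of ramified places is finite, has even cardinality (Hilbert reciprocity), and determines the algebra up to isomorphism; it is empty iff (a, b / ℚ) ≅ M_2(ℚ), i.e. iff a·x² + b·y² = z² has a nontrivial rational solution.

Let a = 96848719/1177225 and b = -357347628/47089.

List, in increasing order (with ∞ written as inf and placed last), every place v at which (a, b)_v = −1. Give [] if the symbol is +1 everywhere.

[29, 37]

Mod squares: a ≡ 319, b ≡ -11803. Check v ∈ {∞, 2, 3, 5, 7, 11, 19, 29, 31, 37}.
v=29: a=29^3·(≡2), b=29^3·(≡1) mod 29; (2|29)=-1, (1|29)=+1; (−1)^{3·3·14}·(-1)^3·(+1)^3 = -1.
v=37: a=37^0·(≡19), b=37^1·(≡13) mod 37; (19|37)=-1, (13|37)=-1; (−1)^{0·1·18}·(-1)^1·(-1)^0 = -1.
v=19: a=19^2·(≡14), b=19^0·(≡3) mod 19; (14|19)=-1, (3|19)=-1; (−1)^{2·0·9}·(-1)^0·(-1)^2 = +1.
v=31: a=31^-2·(≡14), b=31^-2·(≡2) mod 31; (14|31)=+1, (2|31)=+1; (−1)^{-2·-2·15}·(+1)^-2·(+1)^-2 = +1.
v=7: a=7^-2·(≡2), b=7^-2·(≡3) mod 7; (2|7)=+1, (3|7)=-1; (−1)^{-2·-2·3}·(+1)^-2·(-1)^-2 = +1.
v=11: a=11^1·(≡8), b=11^1·(≡1) mod 11; (8|11)=-1, (1|11)=+1; (−1)^{1·1·5}·(-1)^1·(+1)^1 = +1.
v=2: v_2(a)=0, v_2(b)=2; units ≡ 7, 5 (mod 8); ε·ε+αω+βω = 1·0+0·1+2·0 ≡ 0  ⇒  (a,b)_2 = +1.
v=∞: 319 > 0 and -11803 < 0  ⇒  (a,b)_∞ = +1.
v=5: a=5^-2·(≡1), b=5^0·(≡3) mod 5; (1|5)=+1, (3|5)=-1; (−1)^{-2·0·2}·(+1)^0·(-1)^-2 = +1.
v=3: a=3^0·(≡1), b=3^2·(≡2) mod 3; (1|3)=+1, (2|3)=-1; (−1)^{0·2·1}·(+1)^2·(-1)^0 = +1.
(319, -11803 / ℚ) ramifies at {29, 37}: a division algebra.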